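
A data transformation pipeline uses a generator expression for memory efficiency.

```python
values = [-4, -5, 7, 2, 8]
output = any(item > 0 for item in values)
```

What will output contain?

Step 1: Check item > 0 for each element in [-4, -5, 7, 2, 8]:
  -4 > 0: False
  -5 > 0: False
  7 > 0: True
  2 > 0: True
  8 > 0: True
Step 2: any() returns True.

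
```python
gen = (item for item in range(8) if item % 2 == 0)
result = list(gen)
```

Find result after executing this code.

Step 1: Filter range(8) keeping only even values:
  item=0: even, included
  item=1: odd, excluded
  item=2: even, included
  item=3: odd, excluded
  item=4: even, included
  item=5: odd, excluded
  item=6: even, included
  item=7: odd, excluded
Therefore result = [0, 2, 4, 6].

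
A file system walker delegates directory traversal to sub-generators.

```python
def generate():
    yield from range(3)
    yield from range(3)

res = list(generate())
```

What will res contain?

Step 1: Trace yields in order:
  yield 0
  yield 1
  yield 2
  yield 0
  yield 1
  yield 2
Therefore res = [0, 1, 2, 0, 1, 2].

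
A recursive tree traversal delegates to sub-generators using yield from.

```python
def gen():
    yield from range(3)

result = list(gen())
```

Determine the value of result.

Step 1: yield from delegates to the iterable, yielding each element.
Step 2: Collected values: [0, 1, 2].
Therefore result = [0, 1, 2].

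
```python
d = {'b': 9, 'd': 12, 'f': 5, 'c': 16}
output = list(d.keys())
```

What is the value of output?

Step 1: d.keys() returns the dictionary keys in insertion order.
Therefore output = ['b', 'd', 'f', 'c'].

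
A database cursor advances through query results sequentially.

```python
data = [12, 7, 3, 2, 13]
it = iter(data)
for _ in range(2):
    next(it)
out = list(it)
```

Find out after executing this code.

Step 1: Create iterator over [12, 7, 3, 2, 13].
Step 2: Advance 2 positions (consuming [12, 7]).
Step 3: list() collects remaining elements: [3, 2, 13].
Therefore out = [3, 2, 13].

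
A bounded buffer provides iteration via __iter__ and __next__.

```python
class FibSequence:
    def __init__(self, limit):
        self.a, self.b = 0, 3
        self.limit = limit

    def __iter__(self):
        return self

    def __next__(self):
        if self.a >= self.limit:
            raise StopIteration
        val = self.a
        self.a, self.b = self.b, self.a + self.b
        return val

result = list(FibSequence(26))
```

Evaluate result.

Step 1: Fibonacci-like sequence (a=0, b=3) until >= 26:
  Yield 0, then a,b = 3,3
  Yield 3, then a,b = 3,6
  Yield 3, then a,b = 6,9
  Yield 6, then a,b = 9,15
  Yield 9, then a,b = 15,24
  Yield 15, then a,b = 24,39
  Yield 24, then a,b = 39,63
Step 2: 39 >= 26, stop.
Therefore result = [0, 3, 3, 6, 9, 15, 24].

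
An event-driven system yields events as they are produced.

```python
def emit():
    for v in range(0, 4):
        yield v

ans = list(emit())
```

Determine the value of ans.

Step 1: The generator yields each value from range(0, 4).
Step 2: list() consumes all yields: [0, 1, 2, 3].
Therefore ans = [0, 1, 2, 3].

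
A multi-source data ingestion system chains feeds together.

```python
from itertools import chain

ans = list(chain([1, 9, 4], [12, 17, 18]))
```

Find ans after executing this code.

Step 1: chain() concatenates iterables: [1, 9, 4] + [12, 17, 18].
Therefore ans = [1, 9, 4, 12, 17, 18].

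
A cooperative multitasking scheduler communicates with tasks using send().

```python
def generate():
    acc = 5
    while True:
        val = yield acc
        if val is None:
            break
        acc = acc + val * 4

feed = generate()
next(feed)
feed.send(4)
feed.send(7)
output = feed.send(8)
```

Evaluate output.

Step 1: next() -> yield acc=5.
Step 2: send(4) -> val=4, acc = 5 + 4*4 = 21, yield 21.
Step 3: send(7) -> val=7, acc = 21 + 7*4 = 49, yield 49.
Step 4: send(8) -> val=8, acc = 49 + 8*4 = 81, yield 81.
Therefore output = 81.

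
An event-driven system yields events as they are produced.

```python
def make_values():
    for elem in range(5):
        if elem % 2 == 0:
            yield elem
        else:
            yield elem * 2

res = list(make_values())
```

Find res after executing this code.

Step 1: For each elem in range(5), yield elem if even, else elem*2:
  elem=0 (even): yield 0
  elem=1 (odd): yield 1*2 = 2
  elem=2 (even): yield 2
  elem=3 (odd): yield 3*2 = 6
  elem=4 (even): yield 4
Therefore res = [0, 2, 2, 6, 4].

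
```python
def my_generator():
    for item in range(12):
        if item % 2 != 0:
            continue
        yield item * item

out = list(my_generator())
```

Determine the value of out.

Step 1: Only yield item**2 when item is divisible by 2:
  item=0: 0 % 2 == 0, yield 0**2 = 0
  item=2: 2 % 2 == 0, yield 2**2 = 4
  item=4: 4 % 2 == 0, yield 4**2 = 16
  item=6: 6 % 2 == 0, yield 6**2 = 36
  item=8: 8 % 2 == 0, yield 8**2 = 64
  item=10: 10 % 2 == 0, yield 10**2 = 100
Therefore out = [0, 4, 16, 36, 64, 100].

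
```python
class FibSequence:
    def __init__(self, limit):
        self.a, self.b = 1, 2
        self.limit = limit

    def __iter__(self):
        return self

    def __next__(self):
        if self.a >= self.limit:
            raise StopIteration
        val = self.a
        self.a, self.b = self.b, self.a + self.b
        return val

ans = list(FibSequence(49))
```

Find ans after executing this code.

Step 1: Fibonacci-like sequence (a=1, b=2) until >= 49:
  Yield 1, then a,b = 2,3
  Yield 2, then a,b = 3,5
  Yield 3, then a,b = 5,8
  Yield 5, then a,b = 8,13
  Yield 8, then a,b = 13,21
  Yield 13, then a,b = 21,34
  Yield 21, then a,b = 34,55
  Yield 34, then a,b = 55,89
Step 2: 55 >= 49, stop.
Therefore ans = [1, 2, 3, 5, 8, 13, 21, 34].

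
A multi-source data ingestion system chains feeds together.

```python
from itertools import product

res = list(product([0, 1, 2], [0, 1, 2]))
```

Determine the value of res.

Step 1: product([0, 1, 2], [0, 1, 2]) gives all pairs:
  (0, 0)
  (0, 1)
  (0, 2)
  (1, 0)
  (1, 1)
  (1, 2)
  (2, 0)
  (2, 1)
  (2, 2)
Therefore res = [(0, 0), (0, 1), (0, 2), (1, 0), (1, 1), (1, 2), (2, 0), (2, 1), (2, 2)].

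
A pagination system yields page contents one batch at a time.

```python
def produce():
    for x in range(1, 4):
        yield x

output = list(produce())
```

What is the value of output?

Step 1: The generator yields each value from range(1, 4).
Step 2: list() consumes all yields: [1, 2, 3].
Therefore output = [1, 2, 3].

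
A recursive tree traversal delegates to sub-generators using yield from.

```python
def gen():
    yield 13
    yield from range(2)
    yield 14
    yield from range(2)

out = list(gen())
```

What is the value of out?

Step 1: Trace yields in order:
  yield 13
  yield 0
  yield 1
  yield 14
  yield 0
  yield 1
Therefore out = [13, 0, 1, 14, 0, 1].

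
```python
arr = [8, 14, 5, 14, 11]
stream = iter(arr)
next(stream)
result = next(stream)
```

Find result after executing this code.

Step 1: Create iterator over [8, 14, 5, 14, 11].
Step 2: next() consumes 8.
Step 3: next() returns 14.
Therefore result = 14.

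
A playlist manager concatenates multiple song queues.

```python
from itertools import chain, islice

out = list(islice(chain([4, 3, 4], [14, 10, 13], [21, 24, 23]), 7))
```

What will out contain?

Step 1: chain([4, 3, 4], [14, 10, 13], [21, 24, 23]) = [4, 3, 4, 14, 10, 13, 21, 24, 23].
Step 2: islice takes first 7 elements: [4, 3, 4, 14, 10, 13, 21].
Therefore out = [4, 3, 4, 14, 10, 13, 21].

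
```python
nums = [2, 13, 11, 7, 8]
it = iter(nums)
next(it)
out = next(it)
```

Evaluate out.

Step 1: Create iterator over [2, 13, 11, 7, 8].
Step 2: next() consumes 2.
Step 3: next() returns 13.
Therefore out = 13.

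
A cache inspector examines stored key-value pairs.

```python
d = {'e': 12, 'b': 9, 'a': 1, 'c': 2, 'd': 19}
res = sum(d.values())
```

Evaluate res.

Step 1: d.values() = [12, 9, 1, 2, 19].
Step 2: sum = 43.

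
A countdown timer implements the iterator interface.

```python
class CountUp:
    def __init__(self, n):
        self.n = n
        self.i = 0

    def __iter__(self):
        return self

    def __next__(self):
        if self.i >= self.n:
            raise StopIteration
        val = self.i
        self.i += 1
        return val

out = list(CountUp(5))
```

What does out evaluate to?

Step 1: CountUp(5) creates an iterator counting 0 to 4.
Step 2: list() consumes all values: [0, 1, 2, 3, 4].
Therefore out = [0, 1, 2, 3, 4].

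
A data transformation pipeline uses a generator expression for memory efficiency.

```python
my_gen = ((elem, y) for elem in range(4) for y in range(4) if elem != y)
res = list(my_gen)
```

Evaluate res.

Step 1: Nested generator over range(4) x range(4) where elem != y:
  (0, 0): excluded (elem == y)
  (0, 1): included
  (0, 2): included
  (0, 3): included
  (1, 0): included
  (1, 1): excluded (elem == y)
  (1, 2): included
  (1, 3): included
  (2, 0): included
  (2, 1): included
  (2, 2): excluded (elem == y)
  (2, 3): included
  (3, 0): included
  (3, 1): included
  (3, 2): included
  (3, 3): excluded (elem == y)
Therefore res = [(0, 1), (0, 2), (0, 3), (1, 0), (1, 2), (1, 3), (2, 0), (2, 1), (2, 3), (3, 0), (3, 1), (3, 2)].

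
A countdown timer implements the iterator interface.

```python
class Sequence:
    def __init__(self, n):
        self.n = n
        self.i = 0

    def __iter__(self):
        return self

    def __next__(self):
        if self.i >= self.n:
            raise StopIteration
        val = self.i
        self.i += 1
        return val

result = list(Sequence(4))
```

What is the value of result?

Step 1: Sequence(4) creates an iterator counting 0 to 3.
Step 2: list() consumes all values: [0, 1, 2, 3].
Therefore result = [0, 1, 2, 3].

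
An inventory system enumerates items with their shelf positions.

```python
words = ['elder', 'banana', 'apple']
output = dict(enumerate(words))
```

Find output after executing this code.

Step 1: enumerate pairs indices with words:
  0 -> 'elder'
  1 -> 'banana'
  2 -> 'apple'
Therefore output = {0: 'elder', 1: 'banana', 2: 'apple'}.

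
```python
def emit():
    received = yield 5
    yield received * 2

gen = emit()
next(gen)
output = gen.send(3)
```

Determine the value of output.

Step 1: next(gen) advances to first yield, producing 5.
Step 2: send(3) resumes, received = 3.
Step 3: yield received * 2 = 3 * 2 = 6.
Therefore output = 6.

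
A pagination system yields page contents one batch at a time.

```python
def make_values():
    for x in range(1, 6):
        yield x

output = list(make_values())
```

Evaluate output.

Step 1: The generator yields each value from range(1, 6).
Step 2: list() consumes all yields: [1, 2, 3, 4, 5].
Therefore output = [1, 2, 3, 4, 5].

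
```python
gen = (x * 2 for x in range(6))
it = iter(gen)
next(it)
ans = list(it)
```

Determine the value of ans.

Step 1: Generator produces [0, 2, 4, 6, 8, 10].
Step 2: next(it) consumes first element (0).
Step 3: list(it) collects remaining: [2, 4, 6, 8, 10].
Therefore ans = [2, 4, 6, 8, 10].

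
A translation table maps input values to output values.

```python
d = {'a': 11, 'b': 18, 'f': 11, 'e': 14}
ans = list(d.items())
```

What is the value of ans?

Step 1: d.items() returns (key, value) pairs in insertion order.
Therefore ans = [('a', 11), ('b', 18), ('f', 11), ('e', 14)].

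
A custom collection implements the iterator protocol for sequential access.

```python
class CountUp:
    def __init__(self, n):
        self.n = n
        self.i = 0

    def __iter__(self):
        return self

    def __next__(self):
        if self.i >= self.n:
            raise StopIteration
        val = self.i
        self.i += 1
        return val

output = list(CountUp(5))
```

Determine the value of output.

Step 1: CountUp(5) creates an iterator counting 0 to 4.
Step 2: list() consumes all values: [0, 1, 2, 3, 4].
Therefore output = [0, 1, 2, 3, 4].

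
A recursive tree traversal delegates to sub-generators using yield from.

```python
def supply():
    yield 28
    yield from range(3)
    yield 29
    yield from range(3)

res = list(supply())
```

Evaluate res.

Step 1: Trace yields in order:
  yield 28
  yield 0
  yield 1
  yield 2
  yield 29
  yield 0
  yield 1
  yield 2
Therefore res = [28, 0, 1, 2, 29, 0, 1, 2].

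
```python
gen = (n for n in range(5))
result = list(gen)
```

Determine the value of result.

Step 1: Generator expression iterates range(5): [0, 1, 2, 3, 4].
Step 2: list() collects all values.
Therefore result = [0, 1, 2, 3, 4].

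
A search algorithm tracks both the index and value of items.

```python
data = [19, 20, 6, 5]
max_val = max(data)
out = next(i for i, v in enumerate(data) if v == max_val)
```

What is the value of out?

Step 1: max([19, 20, 6, 5]) = 20.
Step 2: Find first index where value == 20:
  Index 0: 19 != 20
  Index 1: 20 == 20, found!
Therefore out = 1.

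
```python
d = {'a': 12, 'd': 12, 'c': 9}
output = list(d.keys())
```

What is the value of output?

Step 1: d.keys() returns the dictionary keys in insertion order.
Therefore output = ['a', 'd', 'c'].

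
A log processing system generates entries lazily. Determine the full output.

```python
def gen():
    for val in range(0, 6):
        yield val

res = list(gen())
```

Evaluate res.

Step 1: The generator yields each value from range(0, 6).
Step 2: list() consumes all yields: [0, 1, 2, 3, 4, 5].
Therefore res = [0, 1, 2, 3, 4, 5].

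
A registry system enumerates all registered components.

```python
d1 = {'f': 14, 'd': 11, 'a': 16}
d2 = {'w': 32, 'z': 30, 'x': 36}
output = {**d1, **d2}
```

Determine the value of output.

Step 1: Merge d1 and d2 (d2 values override on key conflicts).
Step 2: d1 has keys ['f', 'd', 'a'], d2 has keys ['w', 'z', 'x'].
Therefore output = {'f': 14, 'd': 11, 'a': 16, 'w': 32, 'z': 30, 'x': 36}.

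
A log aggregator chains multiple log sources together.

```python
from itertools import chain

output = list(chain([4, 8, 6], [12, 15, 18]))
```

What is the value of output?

Step 1: chain() concatenates iterables: [4, 8, 6] + [12, 15, 18].
Therefore output = [4, 8, 6, 12, 15, 18].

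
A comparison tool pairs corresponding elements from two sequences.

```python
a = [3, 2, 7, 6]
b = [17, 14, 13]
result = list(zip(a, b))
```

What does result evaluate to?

Step 1: zip stops at shortest (len(a)=4, len(b)=3):
  Index 0: (3, 17)
  Index 1: (2, 14)
  Index 2: (7, 13)
Step 2: Last element of a (6) has no pair, dropped.
Therefore result = [(3, 17), (2, 14), (7, 13)].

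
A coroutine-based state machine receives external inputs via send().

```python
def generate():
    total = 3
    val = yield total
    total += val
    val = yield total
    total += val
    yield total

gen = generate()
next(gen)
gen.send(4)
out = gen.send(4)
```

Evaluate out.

Step 1: next() -> yield total=3.
Step 2: send(4) -> val=4, total = 3+4 = 7, yield 7.
Step 3: send(4) -> val=4, total = 7+4 = 11, yield 11.
Therefore out = 11.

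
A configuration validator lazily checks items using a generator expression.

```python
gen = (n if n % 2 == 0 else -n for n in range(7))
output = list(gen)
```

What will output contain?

Step 1: For each n in range(7), yield n if even, else -n:
  n=0: even, yield 0
  n=1: odd, yield -1
  n=2: even, yield 2
  n=3: odd, yield -3
  n=4: even, yield 4
  n=5: odd, yield -5
  n=6: even, yield 6
Therefore output = [0, -1, 2, -3, 4, -5, 6].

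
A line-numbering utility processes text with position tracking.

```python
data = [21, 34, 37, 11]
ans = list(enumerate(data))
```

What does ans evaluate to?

Step 1: enumerate pairs each element with its index:
  (0, 21)
  (1, 34)
  (2, 37)
  (3, 11)
Therefore ans = [(0, 21), (1, 34), (2, 37), (3, 11)].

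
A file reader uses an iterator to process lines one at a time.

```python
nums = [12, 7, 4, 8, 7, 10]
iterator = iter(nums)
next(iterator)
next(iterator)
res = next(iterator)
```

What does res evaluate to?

Step 1: Create iterator over [12, 7, 4, 8, 7, 10].
Step 2: next() consumes 12.
Step 3: next() consumes 7.
Step 4: next() returns 4.
Therefore res = 4.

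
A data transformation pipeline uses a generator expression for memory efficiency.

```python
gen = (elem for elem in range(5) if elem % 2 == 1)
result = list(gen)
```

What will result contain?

Step 1: Filter range(5) keeping only odd values:
  elem=0: even, excluded
  elem=1: odd, included
  elem=2: even, excluded
  elem=3: odd, included
  elem=4: even, excluded
Therefore result = [1, 3].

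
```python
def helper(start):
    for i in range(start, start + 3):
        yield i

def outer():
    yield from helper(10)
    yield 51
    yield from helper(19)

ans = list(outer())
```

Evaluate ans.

Step 1: outer() delegates to helper(10):
  yield 10
  yield 11
  yield 12
Step 2: yield 51
Step 3: Delegates to helper(19):
  yield 19
  yield 20
  yield 21
Therefore ans = [10, 11, 12, 51, 19, 20, 21].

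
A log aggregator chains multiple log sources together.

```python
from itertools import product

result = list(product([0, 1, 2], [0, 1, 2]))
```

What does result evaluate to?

Step 1: product([0, 1, 2], [0, 1, 2]) gives all pairs:
  (0, 0)
  (0, 1)
  (0, 2)
  (1, 0)
  (1, 1)
  (1, 2)
  (2, 0)
  (2, 1)
  (2, 2)
Therefore result = [(0, 0), (0, 1), (0, 2), (1, 0), (1, 1), (1, 2), (2, 0), (2, 1), (2, 2)].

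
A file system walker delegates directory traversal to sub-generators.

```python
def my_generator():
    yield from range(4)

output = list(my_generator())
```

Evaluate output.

Step 1: yield from delegates to the iterable, yielding each element.
Step 2: Collected values: [0, 1, 2, 3].
Therefore output = [0, 1, 2, 3].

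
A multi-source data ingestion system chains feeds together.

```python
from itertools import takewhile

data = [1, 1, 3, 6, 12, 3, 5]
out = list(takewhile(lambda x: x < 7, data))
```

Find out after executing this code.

Step 1: takewhile stops at first element >= 7:
  1 < 7: take
  1 < 7: take
  3 < 7: take
  6 < 7: take
  12 >= 7: stop
Therefore out = [1, 1, 3, 6].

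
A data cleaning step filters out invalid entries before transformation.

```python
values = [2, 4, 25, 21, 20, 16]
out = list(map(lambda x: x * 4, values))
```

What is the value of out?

Step 1: Apply lambda x: x * 4 to each element:
  2 -> 8
  4 -> 16
  25 -> 100
  21 -> 84
  20 -> 80
  16 -> 64
Therefore out = [8, 16, 100, 84, 80, 64].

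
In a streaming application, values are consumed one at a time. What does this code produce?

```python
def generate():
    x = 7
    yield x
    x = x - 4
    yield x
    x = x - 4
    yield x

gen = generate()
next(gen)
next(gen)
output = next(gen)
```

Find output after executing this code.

Step 1: Trace through generator execution:
  Yield 1: x starts at 7, yield 7
  Yield 2: x = 7 - 4 = 3, yield 3
  Yield 3: x = 3 - 4 = -1, yield -1
Step 2: First next() gets 7, second next() gets the second value, third next() yields -1.
Therefore output = -1.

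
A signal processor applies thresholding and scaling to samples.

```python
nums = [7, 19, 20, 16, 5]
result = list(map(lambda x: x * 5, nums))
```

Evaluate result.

Step 1: Apply lambda x: x * 5 to each element:
  7 -> 35
  19 -> 95
  20 -> 100
  16 -> 80
  5 -> 25
Therefore result = [35, 95, 100, 80, 25].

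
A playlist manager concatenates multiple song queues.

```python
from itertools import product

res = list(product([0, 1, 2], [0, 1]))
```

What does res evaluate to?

Step 1: product([0, 1, 2], [0, 1]) gives all pairs:
  (0, 0)
  (0, 1)
  (1, 0)
  (1, 1)
  (2, 0)
  (2, 1)
Therefore res = [(0, 0), (0, 1), (1, 0), (1, 1), (2, 0), (2, 1)].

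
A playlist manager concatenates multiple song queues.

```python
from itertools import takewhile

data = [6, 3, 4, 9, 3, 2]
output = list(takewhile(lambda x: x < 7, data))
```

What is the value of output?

Step 1: takewhile stops at first element >= 7:
  6 < 7: take
  3 < 7: take
  4 < 7: take
  9 >= 7: stop
Therefore output = [6, 3, 4].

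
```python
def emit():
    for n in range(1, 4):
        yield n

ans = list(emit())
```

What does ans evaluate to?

Step 1: The generator yields each value from range(1, 4).
Step 2: list() consumes all yields: [1, 2, 3].
Therefore ans = [1, 2, 3].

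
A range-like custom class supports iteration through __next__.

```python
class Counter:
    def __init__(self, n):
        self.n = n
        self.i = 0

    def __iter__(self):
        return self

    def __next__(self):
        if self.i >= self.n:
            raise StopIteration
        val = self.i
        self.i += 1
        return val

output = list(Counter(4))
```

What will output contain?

Step 1: Counter(4) creates an iterator counting 0 to 3.
Step 2: list() consumes all values: [0, 1, 2, 3].
Therefore output = [0, 1, 2, 3].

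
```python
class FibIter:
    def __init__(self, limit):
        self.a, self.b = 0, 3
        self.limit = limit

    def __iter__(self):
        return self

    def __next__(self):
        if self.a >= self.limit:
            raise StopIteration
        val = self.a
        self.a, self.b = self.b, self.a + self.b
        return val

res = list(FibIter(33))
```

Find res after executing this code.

Step 1: Fibonacci-like sequence (a=0, b=3) until >= 33:
  Yield 0, then a,b = 3,3
  Yield 3, then a,b = 3,6
  Yield 3, then a,b = 6,9
  Yield 6, then a,b = 9,15
  Yield 9, then a,b = 15,24
  Yield 15, then a,b = 24,39
  Yield 24, then a,b = 39,63
Step 2: 39 >= 33, stop.
Therefore res = [0, 3, 3, 6, 9, 15, 24].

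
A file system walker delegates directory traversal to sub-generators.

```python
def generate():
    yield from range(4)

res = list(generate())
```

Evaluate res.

Step 1: yield from delegates to the iterable, yielding each element.
Step 2: Collected values: [0, 1, 2, 3].
Therefore res = [0, 1, 2, 3].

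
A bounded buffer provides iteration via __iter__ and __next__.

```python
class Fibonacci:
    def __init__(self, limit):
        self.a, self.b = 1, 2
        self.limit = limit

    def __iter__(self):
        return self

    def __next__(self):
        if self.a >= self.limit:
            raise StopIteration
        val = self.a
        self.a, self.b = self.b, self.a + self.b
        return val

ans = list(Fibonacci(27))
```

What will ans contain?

Step 1: Fibonacci-like sequence (a=1, b=2) until >= 27:
  Yield 1, then a,b = 2,3
  Yield 2, then a,b = 3,5
  Yield 3, then a,b = 5,8
  Yield 5, then a,b = 8,13
  Yield 8, then a,b = 13,21
  Yield 13, then a,b = 21,34
  Yield 21, then a,b = 34,55
Step 2: 34 >= 27, stop.
Therefore ans = [1, 2, 3, 5, 8, 13, 21].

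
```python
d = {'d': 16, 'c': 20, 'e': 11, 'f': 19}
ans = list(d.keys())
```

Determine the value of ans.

Step 1: d.keys() returns the dictionary keys in insertion order.
Therefore ans = ['d', 'c', 'e', 'f'].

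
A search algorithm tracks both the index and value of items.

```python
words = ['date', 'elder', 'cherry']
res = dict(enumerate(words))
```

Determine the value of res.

Step 1: enumerate pairs indices with words:
  0 -> 'date'
  1 -> 'elder'
  2 -> 'cherry'
Therefore res = {0: 'date', 1: 'elder', 2: 'cherry'}.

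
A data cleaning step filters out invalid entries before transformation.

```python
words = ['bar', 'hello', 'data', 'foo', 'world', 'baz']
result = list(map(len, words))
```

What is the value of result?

Step 1: Map len() to each word:
  'bar' -> 3
  'hello' -> 5
  'data' -> 4
  'foo' -> 3
  'world' -> 5
  'baz' -> 3
Therefore result = [3, 5, 4, 3, 5, 3].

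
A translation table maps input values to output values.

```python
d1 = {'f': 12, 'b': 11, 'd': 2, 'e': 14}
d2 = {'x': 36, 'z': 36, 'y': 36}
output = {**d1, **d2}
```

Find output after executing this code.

Step 1: Merge d1 and d2 (d2 values override on key conflicts).
Step 2: d1 has keys ['f', 'b', 'd', 'e'], d2 has keys ['x', 'z', 'y'].
Therefore output = {'f': 12, 'b': 11, 'd': 2, 'e': 14, 'x': 36, 'z': 36, 'y': 36}.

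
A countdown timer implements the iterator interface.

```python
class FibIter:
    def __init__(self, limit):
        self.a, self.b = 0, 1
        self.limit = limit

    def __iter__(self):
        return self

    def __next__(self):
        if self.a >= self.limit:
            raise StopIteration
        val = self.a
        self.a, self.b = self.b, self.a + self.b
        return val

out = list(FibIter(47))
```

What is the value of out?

Step 1: Fibonacci-like sequence (a=0, b=1) until >= 47:
  Yield 0, then a,b = 1,1
  Yield 1, then a,b = 1,2
  Yield 1, then a,b = 2,3
  Yield 2, then a,b = 3,5
  Yield 3, then a,b = 5,8
  Yield 5, then a,b = 8,13
  Yield 8, then a,b = 13,21
  Yield 13, then a,b = 21,34
  Yield 21, then a,b = 34,55
  Yield 34, then a,b = 55,89
Step 2: 55 >= 47, stop.
Therefore out = [0, 1, 1, 2, 3, 5, 8, 13, 21, 34].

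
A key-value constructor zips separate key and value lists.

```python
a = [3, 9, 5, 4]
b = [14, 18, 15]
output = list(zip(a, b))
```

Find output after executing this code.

Step 1: zip stops at shortest (len(a)=4, len(b)=3):
  Index 0: (3, 14)
  Index 1: (9, 18)
  Index 2: (5, 15)
Step 2: Last element of a (4) has no pair, dropped.
Therefore output = [(3, 14), (9, 18), (5, 15)].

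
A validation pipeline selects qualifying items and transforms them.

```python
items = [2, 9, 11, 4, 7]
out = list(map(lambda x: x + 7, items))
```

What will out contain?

Step 1: Apply lambda x: x + 7 to each element:
  2 -> 9
  9 -> 16
  11 -> 18
  4 -> 11
  7 -> 14
Therefore out = [9, 16, 18, 11, 14].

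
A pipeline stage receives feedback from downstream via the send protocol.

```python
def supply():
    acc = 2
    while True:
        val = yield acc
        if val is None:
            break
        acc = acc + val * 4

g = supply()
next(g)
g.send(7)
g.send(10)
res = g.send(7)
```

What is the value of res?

Step 1: next() -> yield acc=2.
Step 2: send(7) -> val=7, acc = 2 + 7*4 = 30, yield 30.
Step 3: send(10) -> val=10, acc = 30 + 10*4 = 70, yield 70.
Step 4: send(7) -> val=7, acc = 70 + 7*4 = 98, yield 98.
Therefore res = 98.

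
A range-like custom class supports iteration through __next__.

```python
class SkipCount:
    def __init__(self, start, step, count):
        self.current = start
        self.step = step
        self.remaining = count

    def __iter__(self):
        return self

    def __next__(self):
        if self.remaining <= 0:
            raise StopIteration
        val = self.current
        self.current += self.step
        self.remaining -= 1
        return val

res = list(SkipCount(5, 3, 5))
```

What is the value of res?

Step 1: SkipCount starts at 5, increments by 3, for 5 steps:
  Yield 5, then current += 3
  Yield 8, then current += 3
  Yield 11, then current += 3
  Yield 14, then current += 3
  Yield 17, then current += 3
Therefore res = [5, 8, 11, 14, 17].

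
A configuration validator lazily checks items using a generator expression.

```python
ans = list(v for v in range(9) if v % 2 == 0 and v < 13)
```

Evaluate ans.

Step 1: Filter range(9) where v % 2 == 0 and v < 13:
  v=0: both conditions met, included
  v=1: excluded (1 % 2 != 0)
  v=2: both conditions met, included
  v=3: excluded (3 % 2 != 0)
  v=4: both conditions met, included
  v=5: excluded (5 % 2 != 0)
  v=6: both conditions met, included
  v=7: excluded (7 % 2 != 0)
  v=8: both conditions met, included
Therefore ans = [0, 2, 4, 6, 8].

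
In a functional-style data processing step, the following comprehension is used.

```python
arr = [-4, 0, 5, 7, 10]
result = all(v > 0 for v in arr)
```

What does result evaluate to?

Step 1: Check v > 0 for each element in [-4, 0, 5, 7, 10]:
  -4 > 0: False
  0 > 0: False
  5 > 0: True
  7 > 0: True
  10 > 0: True
Step 2: all() returns False.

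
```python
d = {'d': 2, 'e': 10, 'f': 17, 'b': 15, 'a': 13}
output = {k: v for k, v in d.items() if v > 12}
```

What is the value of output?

Step 1: Filter items where value > 12:
  'd': 2 <= 12: removed
  'e': 10 <= 12: removed
  'f': 17 > 12: kept
  'b': 15 > 12: kept
  'a': 13 > 12: kept
Therefore output = {'f': 17, 'b': 15, 'a': 13}.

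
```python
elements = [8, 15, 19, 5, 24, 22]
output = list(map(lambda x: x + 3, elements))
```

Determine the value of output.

Step 1: Apply lambda x: x + 3 to each element:
  8 -> 11
  15 -> 18
  19 -> 22
  5 -> 8
  24 -> 27
  22 -> 25
Therefore output = [11, 18, 22, 8, 27, 25].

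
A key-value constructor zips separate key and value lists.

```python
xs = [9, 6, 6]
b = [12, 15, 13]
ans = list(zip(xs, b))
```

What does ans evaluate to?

Step 1: zip pairs elements at same index:
  Index 0: (9, 12)
  Index 1: (6, 15)
  Index 2: (6, 13)
Therefore ans = [(9, 12), (6, 15), (6, 13)].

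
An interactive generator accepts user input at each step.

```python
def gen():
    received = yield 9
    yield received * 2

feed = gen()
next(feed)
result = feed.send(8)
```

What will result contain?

Step 1: next(feed) advances to first yield, producing 9.
Step 2: send(8) resumes, received = 8.
Step 3: yield received * 2 = 8 * 2 = 16.
Therefore result = 16.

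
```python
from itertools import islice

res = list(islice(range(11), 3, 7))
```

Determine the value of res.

Step 1: islice(range(11), 3, 7) takes elements at indices [3, 7).
Step 2: Elements: [3, 4, 5, 6].
Therefore res = [3, 4, 5, 6].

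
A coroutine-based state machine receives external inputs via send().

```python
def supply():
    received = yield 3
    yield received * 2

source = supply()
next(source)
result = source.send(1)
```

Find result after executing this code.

Step 1: next(source) advances to first yield, producing 3.
Step 2: send(1) resumes, received = 1.
Step 3: yield received * 2 = 1 * 2 = 2.
Therefore result = 2.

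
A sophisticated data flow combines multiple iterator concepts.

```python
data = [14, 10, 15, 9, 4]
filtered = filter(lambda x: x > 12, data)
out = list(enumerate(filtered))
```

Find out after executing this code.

Step 1: Filter [14, 10, 15, 9, 4] for > 12: [14, 15].
Step 2: enumerate re-indexes from 0: [(0, 14), (1, 15)].
Therefore out = [(0, 14), (1, 15)].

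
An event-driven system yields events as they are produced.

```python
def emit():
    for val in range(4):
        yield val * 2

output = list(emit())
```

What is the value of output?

Step 1: For each val in range(4), yield val * 2:
  val=0: yield 0 * 2 = 0
  val=1: yield 1 * 2 = 2
  val=2: yield 2 * 2 = 4
  val=3: yield 3 * 2 = 6
Therefore output = [0, 2, 4, 6].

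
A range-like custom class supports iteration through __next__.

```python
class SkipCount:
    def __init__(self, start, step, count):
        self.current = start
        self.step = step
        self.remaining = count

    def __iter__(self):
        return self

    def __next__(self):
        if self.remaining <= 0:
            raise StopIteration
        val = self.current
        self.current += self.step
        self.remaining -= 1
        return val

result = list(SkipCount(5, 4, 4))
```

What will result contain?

Step 1: SkipCount starts at 5, increments by 4, for 4 steps:
  Yield 5, then current += 4
  Yield 9, then current += 4
  Yield 13, then current += 4
  Yield 17, then current += 4
Therefore result = [5, 9, 13, 17].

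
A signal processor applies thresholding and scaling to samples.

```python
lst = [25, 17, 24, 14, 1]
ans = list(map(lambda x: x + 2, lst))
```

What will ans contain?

Step 1: Apply lambda x: x + 2 to each element:
  25 -> 27
  17 -> 19
  24 -> 26
  14 -> 16
  1 -> 3
Therefore ans = [27, 19, 26, 16, 3].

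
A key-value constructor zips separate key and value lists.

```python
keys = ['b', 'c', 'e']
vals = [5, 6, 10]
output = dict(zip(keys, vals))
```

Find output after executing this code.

Step 1: zip pairs keys with values:
  'b' -> 5
  'c' -> 6
  'e' -> 10
Therefore output = {'b': 5, 'c': 6, 'e': 10}.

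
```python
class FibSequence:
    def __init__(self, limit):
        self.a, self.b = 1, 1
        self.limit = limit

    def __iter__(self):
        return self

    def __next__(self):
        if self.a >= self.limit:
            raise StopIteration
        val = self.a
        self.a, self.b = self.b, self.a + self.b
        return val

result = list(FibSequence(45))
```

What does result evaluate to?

Step 1: Fibonacci-like sequence (a=1, b=1) until >= 45:
  Yield 1, then a,b = 1,2
  Yield 1, then a,b = 2,3
  Yield 2, then a,b = 3,5
  Yield 3, then a,b = 5,8
  Yield 5, then a,b = 8,13
  Yield 8, then a,b = 13,21
  Yield 13, then a,b = 21,34
  Yield 21, then a,b = 34,55
  Yield 34, then a,b = 55,89
Step 2: 55 >= 45, stop.
Therefore result = [1, 1, 2, 3, 5, 8, 13, 21, 34].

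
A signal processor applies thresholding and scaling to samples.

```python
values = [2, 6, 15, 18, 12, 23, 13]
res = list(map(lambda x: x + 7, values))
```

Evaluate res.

Step 1: Apply lambda x: x + 7 to each element:
  2 -> 9
  6 -> 13
  15 -> 22
  18 -> 25
  12 -> 19
  23 -> 30
  13 -> 20
Therefore res = [9, 13, 22, 25, 19, 30, 20].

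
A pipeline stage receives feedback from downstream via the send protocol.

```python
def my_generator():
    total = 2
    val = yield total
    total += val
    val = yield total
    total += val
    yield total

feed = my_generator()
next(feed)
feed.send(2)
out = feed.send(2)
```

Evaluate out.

Step 1: next() -> yield total=2.
Step 2: send(2) -> val=2, total = 2+2 = 4, yield 4.
Step 3: send(2) -> val=2, total = 4+2 = 6, yield 6.
Therefore out = 6.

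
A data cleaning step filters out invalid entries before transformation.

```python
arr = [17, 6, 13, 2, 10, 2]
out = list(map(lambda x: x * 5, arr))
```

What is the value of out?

Step 1: Apply lambda x: x * 5 to each element:
  17 -> 85
  6 -> 30
  13 -> 65
  2 -> 10
  10 -> 50
  2 -> 10
Therefore out = [85, 30, 65, 10, 50, 10].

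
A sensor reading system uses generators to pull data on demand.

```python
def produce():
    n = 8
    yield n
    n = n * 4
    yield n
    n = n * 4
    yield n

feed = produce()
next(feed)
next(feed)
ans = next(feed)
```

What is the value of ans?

Step 1: Trace through generator execution:
  Yield 1: n starts at 8, yield 8
  Yield 2: n = 8 * 4 = 32, yield 32
  Yield 3: n = 32 * 4 = 128, yield 128
Step 2: First next() gets 8, second next() gets the second value, third next() yields 128.
Therefore ans = 128.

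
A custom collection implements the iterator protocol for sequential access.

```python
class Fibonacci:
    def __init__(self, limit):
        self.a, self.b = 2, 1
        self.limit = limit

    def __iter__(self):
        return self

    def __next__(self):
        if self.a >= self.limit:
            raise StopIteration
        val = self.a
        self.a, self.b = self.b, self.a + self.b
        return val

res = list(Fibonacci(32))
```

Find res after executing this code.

Step 1: Fibonacci-like sequence (a=2, b=1) until >= 32:
  Yield 2, then a,b = 1,3
  Yield 1, then a,b = 3,4
  Yield 3, then a,b = 4,7
  Yield 4, then a,b = 7,11
  Yield 7, then a,b = 11,18
  Yield 11, then a,b = 18,29
  Yield 18, then a,b = 29,47
  Yield 29, then a,b = 47,76
Step 2: 47 >= 32, stop.
Therefore res = [2, 1, 3, 4, 7, 11, 18, 29].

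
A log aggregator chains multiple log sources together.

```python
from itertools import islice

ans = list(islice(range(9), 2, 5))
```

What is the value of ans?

Step 1: islice(range(9), 2, 5) takes elements at indices [2, 5).
Step 2: Elements: [2, 3, 4].
Therefore ans = [2, 3, 4].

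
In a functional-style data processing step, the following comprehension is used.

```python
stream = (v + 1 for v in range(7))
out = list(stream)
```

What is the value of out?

Step 1: For each v in range(7), compute v+1:
  v=0: 0+1 = 1
  v=1: 1+1 = 2
  v=2: 2+1 = 3
  v=3: 3+1 = 4
  v=4: 4+1 = 5
  v=5: 5+1 = 6
  v=6: 6+1 = 7
Therefore out = [1, 2, 3, 4, 5, 6, 7].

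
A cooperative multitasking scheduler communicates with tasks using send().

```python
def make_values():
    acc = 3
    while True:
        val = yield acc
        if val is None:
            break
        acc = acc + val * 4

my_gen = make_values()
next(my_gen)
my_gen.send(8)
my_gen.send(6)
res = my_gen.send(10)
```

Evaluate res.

Step 1: next() -> yield acc=3.
Step 2: send(8) -> val=8, acc = 3 + 8*4 = 35, yield 35.
Step 3: send(6) -> val=6, acc = 35 + 6*4 = 59, yield 59.
Step 4: send(10) -> val=10, acc = 59 + 10*4 = 99, yield 99.
Therefore res = 99.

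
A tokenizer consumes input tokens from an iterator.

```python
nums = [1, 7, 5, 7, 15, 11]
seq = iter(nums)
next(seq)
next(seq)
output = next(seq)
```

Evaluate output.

Step 1: Create iterator over [1, 7, 5, 7, 15, 11].
Step 2: next() consumes 1.
Step 3: next() consumes 7.
Step 4: next() returns 5.
Therefore output = 5.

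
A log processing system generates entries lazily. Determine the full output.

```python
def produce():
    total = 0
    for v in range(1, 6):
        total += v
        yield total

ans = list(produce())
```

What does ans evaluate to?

Step 1: Generator accumulates running sum:
  v=1: total = 1, yield 1
  v=2: total = 3, yield 3
  v=3: total = 6, yield 6
  v=4: total = 10, yield 10
  v=5: total = 15, yield 15
Therefore ans = [1, 3, 6, 10, 15].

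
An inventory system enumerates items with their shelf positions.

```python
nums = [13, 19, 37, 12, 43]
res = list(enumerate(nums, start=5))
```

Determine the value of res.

Step 1: enumerate with start=5:
  (5, 13)
  (6, 19)
  (7, 37)
  (8, 12)
  (9, 43)
Therefore res = [(5, 13), (6, 19), (7, 37), (8, 12), (9, 43)].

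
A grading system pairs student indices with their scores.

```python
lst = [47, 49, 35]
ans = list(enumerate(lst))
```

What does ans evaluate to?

Step 1: enumerate pairs each element with its index:
  (0, 47)
  (1, 49)
  (2, 35)
Therefore ans = [(0, 47), (1, 49), (2, 35)].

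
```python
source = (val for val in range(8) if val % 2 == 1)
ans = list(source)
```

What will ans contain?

Step 1: Filter range(8) keeping only odd values:
  val=0: even, excluded
  val=1: odd, included
  val=2: even, excluded
  val=3: odd, included
  val=4: even, excluded
  val=5: odd, included
  val=6: even, excluded
  val=7: odd, included
Therefore ans = [1, 3, 5, 7].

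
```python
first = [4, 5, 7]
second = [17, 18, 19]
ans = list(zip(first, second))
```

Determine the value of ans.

Step 1: zip pairs elements at same index:
  Index 0: (4, 17)
  Index 1: (5, 18)
  Index 2: (7, 19)
Therefore ans = [(4, 17), (5, 18), (7, 19)].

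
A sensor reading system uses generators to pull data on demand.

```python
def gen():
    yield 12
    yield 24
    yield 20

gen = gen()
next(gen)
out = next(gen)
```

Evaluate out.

Step 1: gen() creates a generator.
Step 2: next(gen) yields 12 (consumed and discarded).
Step 3: next(gen) yields 24, assigned to out.
Therefore out = 24.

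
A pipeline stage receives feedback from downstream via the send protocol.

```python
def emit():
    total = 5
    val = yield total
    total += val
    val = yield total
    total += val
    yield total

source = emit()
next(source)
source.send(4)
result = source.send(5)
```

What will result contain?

Step 1: next() -> yield total=5.
Step 2: send(4) -> val=4, total = 5+4 = 9, yield 9.
Step 3: send(5) -> val=5, total = 9+5 = 14, yield 14.
Therefore result = 14.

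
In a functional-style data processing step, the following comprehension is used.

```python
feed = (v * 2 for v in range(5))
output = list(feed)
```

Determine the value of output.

Step 1: For each v in range(5), compute v*2:
  v=0: 0*2 = 0
  v=1: 1*2 = 2
  v=2: 2*2 = 4
  v=3: 3*2 = 6
  v=4: 4*2 = 8
Therefore output = [0, 2, 4, 6, 8].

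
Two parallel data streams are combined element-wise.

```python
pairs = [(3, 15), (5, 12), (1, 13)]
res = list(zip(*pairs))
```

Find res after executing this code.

Step 1: zip(*pairs) transposes: unzips [(3, 15), (5, 12), (1, 13)] into separate sequences.
Step 2: First elements: (3, 5, 1), second elements: (15, 12, 13).
Therefore res = [(3, 5, 1), (15, 12, 13)].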